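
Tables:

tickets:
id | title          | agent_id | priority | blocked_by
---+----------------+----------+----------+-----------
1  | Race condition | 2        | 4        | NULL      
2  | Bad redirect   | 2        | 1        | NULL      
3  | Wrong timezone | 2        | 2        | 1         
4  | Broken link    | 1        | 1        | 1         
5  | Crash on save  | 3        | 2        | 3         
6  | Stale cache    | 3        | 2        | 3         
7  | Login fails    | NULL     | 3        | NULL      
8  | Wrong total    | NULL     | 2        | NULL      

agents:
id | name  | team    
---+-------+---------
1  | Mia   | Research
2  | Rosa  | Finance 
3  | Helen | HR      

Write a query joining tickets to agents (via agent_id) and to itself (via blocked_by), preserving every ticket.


Two LEFT JOINs from the same base table tickets: one to agents via agent_id, one to tickets itself via blocked_by. Both are LEFT so every ticket is preserved.
Match against agents:
  - ticket 1 (Race condition): agent_id=2 -> matches Rosa
  - ticket 2 (Bad redirect): agent_id=2 -> matches Rosa
  - ticket 3 (Wrong timezone): agent_id=2 -> matches Rosa
  - ticket 4 (Broken link): agent_id=1 -> matches Mia
  - ticket 5 (Crash on save): agent_id=3 -> matches Helen
  - ticket 6 (Stale cache): agent_id=3 -> matches Helen
  - ticket 7 (Login fails): agent_id=NULL, no match -> kept with NULL
  - ticket 8 (Wrong total): agent_id=NULL, no match -> kept with NULL
Match against tickets (self):
  - ticket 1 (Race condition): blocked_by=NULL -> NULL
  - ticket 2 (Bad redirect): blocked_by=NULL -> NULL
  - ticket 3 (Wrong timezone): blocked_by=1 -> Race condition
  - ticket 4 (Broken link): blocked_by=1 -> Race condition
  - ticket 5 (Crash on save): blocked_by=3 -> Wrong timezone
  - ticket 6 (Stale cache): blocked_by=3 -> Wrong timezone
  - ticket 7 (Login fails): blocked_by=NULL -> NULL
  - ticket 8 (Wrong total): blocked_by=NULL -> NULL

SQL:
SELECT a.title, b.name AS agent, c.title AS blocked_by
FROM tickets a
LEFT JOIN agents b ON a.agent_id = b.id
LEFT JOIN tickets c ON a.blocked_by = c.id

Result:
title          | agent | blocked_by    
---------------+-------+---------------
Race condition | Rosa  | NULL          
Bad redirect   | Rosa  | NULL          
Wrong timezone | Rosa  | Race condition
Broken link    | Mia   | Race condition
Crash on save  | Helen | Wrong timezone
Stale cache    | Helen | Wrong timezone
Login fails    | NULL  | NULL          
Wrong total    | NULL  | NULL          


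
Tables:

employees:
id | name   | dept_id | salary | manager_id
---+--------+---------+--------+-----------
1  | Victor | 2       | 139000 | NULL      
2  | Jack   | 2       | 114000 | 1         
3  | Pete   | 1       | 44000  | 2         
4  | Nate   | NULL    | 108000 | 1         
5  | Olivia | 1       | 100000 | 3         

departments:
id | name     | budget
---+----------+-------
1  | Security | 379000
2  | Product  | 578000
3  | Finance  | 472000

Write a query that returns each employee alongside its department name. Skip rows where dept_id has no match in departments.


INNER JOIN keeps only employees rows whose dept_id matches an id in departments. Walk through each employee:
  - employee 1 (Victor): dept_id=2 -> matches Product
  - employee 2 (Jack): dept_id=2 -> matches Product
  - employee 3 (Pete): dept_id=1 -> matches Security
  - employee 4 (Nate): dept_id=NULL, no match -> dropped
  - employee 5 (Olivia): dept_id=1 -> matches Security
So 1 of 5 rows is dropped.

SQL:
SELECT a.name, b.name AS department
FROM employees a
INNER JOIN departments b ON a.dept_id = b.id

Result:
name   | department
-------+-----------
Victor | Product   
Jack   | Product   
Pete   | Security  
Olivia | Security  


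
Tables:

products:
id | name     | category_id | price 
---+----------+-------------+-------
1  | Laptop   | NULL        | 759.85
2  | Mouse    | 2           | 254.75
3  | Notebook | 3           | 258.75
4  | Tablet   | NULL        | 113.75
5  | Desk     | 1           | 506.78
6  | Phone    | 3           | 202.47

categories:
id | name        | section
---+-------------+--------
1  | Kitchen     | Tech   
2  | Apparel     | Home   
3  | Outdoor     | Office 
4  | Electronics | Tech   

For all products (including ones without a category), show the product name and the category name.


LEFT JOIN keeps every row from products (the left table); where category_id has no match in categories, the category columns become NULL. Walk through each product:
  - product 1 (Laptop): category_id=NULL, no match -> kept with NULL
  - product 2 (Mouse): category_id=2 -> matches Apparel
  - product 3 (Notebook): category_id=3 -> matches Outdoor
  - product 4 (Tablet): category_id=NULL, no match -> kept with NULL
  - product 5 (Desk): category_id=1 -> matches Kitchen
  - product 6 (Phone): category_id=3 -> matches Outdoor
All 6 rows appear; 2 have NULL category.

SQL:
SELECT a.name, b.name AS category
FROM products a
LEFT JOIN categories b ON a.category_id = b.id

Result:
name     | category
---------+---------
Laptop   | NULL    
Mouse    | Apparel 
Notebook | Outdoor 
Tablet   | NULL    
Desk     | Kitchen 
Phone    | Outdoor 


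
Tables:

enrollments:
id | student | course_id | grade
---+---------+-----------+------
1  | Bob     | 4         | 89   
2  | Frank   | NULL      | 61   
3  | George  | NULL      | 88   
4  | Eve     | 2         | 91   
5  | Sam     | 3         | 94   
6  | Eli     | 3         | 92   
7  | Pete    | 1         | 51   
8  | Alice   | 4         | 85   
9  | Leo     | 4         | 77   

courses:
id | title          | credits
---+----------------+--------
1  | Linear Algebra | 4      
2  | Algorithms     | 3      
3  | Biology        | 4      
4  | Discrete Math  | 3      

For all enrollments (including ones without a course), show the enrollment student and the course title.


LEFT JOIN keeps every row from enrollments (the left table); where course_id has no match in courses, the course columns become NULL. Walk through each enrollment:
  - enrollment 1 (Bob): course_id=4 -> matches Discrete Math
  - enrollment 2 (Frank): course_id=NULL, no match -> kept with NULL
  - enrollment 3 (George): course_id=NULL, no match -> kept with NULL
  - enrollment 4 (Eve): course_id=2 -> matches Algorithms
  - enrollment 5 (Sam): course_id=3 -> matches Biology
  - enrollment 6 (Eli): course_id=3 -> matches Biology
  - enrollment 7 (Pete): course_id=1 -> matches Linear Algebra
  - enrollment 8 (Alice): course_id=4 -> matches Discrete Math
  - enrollment 9 (Leo): course_id=4 -> matches Discrete Math
All 9 rows appear; 2 have NULL course.

SQL:
SELECT a.student, b.title AS course
FROM enrollments a
LEFT JOIN courses b ON a.course_id = b.id

Result:
student | course        
--------+---------------
Bob     | Discrete Math 
Frank   | NULL          
George  | NULL          
Eve     | Algorithms    
Sam     | Biology       
Eli     | Biology       
Pete    | Linear Algebra
Alice   | Discrete Math 
Leo     | Discrete Math 


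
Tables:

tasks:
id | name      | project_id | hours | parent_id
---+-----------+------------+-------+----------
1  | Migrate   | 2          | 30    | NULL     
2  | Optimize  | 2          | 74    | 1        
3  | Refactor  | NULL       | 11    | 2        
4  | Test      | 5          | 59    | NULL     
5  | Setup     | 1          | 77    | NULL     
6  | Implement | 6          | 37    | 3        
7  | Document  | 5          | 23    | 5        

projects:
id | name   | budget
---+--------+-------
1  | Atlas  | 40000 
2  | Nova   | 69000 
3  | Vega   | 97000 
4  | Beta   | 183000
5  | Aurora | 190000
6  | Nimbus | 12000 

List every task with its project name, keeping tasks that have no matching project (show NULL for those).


LEFT JOIN keeps every row from tasks (the left table); where project_id has no match in projects, the project columns become NULL. Walk through each task:
  - task 1 (Migrate): project_id=2 -> matches Nova
  - task 2 (Optimize): project_id=2 -> matches Nova
  - task 3 (Refactor): project_id=NULL, no match -> kept with NULL
  - task 4 (Test): project_id=5 -> matches Aurora
  - task 5 (Setup): project_id=1 -> matches Atlas
  - task 6 (Implement): project_id=6 -> matches Nimbus
  - task 7 (Document): project_id=5 -> matches Aurora
All 7 rows appear; 1 has NULL project.

SQL:
SELECT a.name, b.name AS project
FROM tasks a
LEFT JOIN projects b ON a.project_id = b.id

Result:
name      | project
----------+--------
Migrate   | Nova   
Optimize  | Nova   
Refactor  | NULL   
Test      | Aurora 
Setup     | Atlas  
Implement | Nimbus 
Document  | Aurora 


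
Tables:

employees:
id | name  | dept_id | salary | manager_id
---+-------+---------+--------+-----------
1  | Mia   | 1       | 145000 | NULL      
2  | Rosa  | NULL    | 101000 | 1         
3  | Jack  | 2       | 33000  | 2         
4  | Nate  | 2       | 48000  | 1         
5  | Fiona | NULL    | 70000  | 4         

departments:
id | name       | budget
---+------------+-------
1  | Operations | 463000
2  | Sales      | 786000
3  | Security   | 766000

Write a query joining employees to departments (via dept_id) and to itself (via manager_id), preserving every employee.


Two LEFT JOINs from the same base table employees: one to departments via dept_id, one to employees itself via manager_id. Both are LEFT so every employee is preserved.
Match against departments:
  - employee 1 (Mia): dept_id=1 -> matches Operations
  - employee 2 (Rosa): dept_id=NULL, no match -> kept with NULL
  - employee 3 (Jack): dept_id=2 -> matches Sales
  - employee 4 (Nate): dept_id=2 -> matches Sales
  - employee 5 (Fiona): dept_id=NULL, no match -> kept with NULL
Match against employees (self):
  - employee 1 (Mia): manager_id=NULL -> NULL
  - employee 2 (Rosa): manager_id=1 -> Mia
  - employee 3 (Jack): manager_id=2 -> Rosa
  - employee 4 (Nate): manager_id=1 -> Mia
  - employee 5 (Fiona): manager_id=4 -> Nate

SQL:
SELECT a.name, b.name AS department, c.name AS manager
FROM employees a
LEFT JOIN departments b ON a.dept_id = b.id
LEFT JOIN employees c ON a.manager_id = c.id

Result:
name  | department | manager
------+------------+--------
Mia   | Operations | NULL   
Rosa  | NULL       | Mia    
Jack  | Sales      | Rosa   
Nate  | Sales      | Mia    
Fiona | NULL       | Nate   


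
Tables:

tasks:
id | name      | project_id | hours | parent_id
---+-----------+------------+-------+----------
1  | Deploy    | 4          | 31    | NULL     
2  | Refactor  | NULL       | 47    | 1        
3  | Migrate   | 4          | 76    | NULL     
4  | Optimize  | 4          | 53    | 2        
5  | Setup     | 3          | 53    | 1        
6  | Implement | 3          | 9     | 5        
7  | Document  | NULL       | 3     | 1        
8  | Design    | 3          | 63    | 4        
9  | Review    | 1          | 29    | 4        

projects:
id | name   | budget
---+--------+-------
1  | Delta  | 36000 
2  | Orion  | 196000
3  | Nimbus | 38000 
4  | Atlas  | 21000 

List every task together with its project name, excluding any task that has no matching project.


INNER JOIN keeps only tasks rows whose project_id matches an id in projects. Walk through each task:
  - task 1 (Deploy): project_id=4 -> matches Atlas
  - task 2 (Refactor): project_id=NULL, no match -> dropped
  - task 3 (Migrate): project_id=4 -> matches Atlas
  - task 4 (Optimize): project_id=4 -> matches Atlas
  - task 5 (Setup): project_id=3 -> matches Nimbus
  - task 6 (Implement): project_id=3 -> matches Nimbus
  - task 7 (Document): project_id=NULL, no match -> dropped
  - task 8 (Design): project_id=3 -> matches Nimbus
  - task 9 (Review): project_id=1 -> matches Delta
So 2 of 9 rows are dropped.

SQL:
SELECT a.name, b.name AS project
FROM tasks a
INNER JOIN projects b ON a.project_id = b.id

Result:
name      | project
----------+--------
Deploy    | Atlas  
Migrate   | Atlas  
Optimize  | Atlas  
Setup     | Nimbus 
Implement | Nimbus 
Design    | Nimbus 
Review    | Delta  


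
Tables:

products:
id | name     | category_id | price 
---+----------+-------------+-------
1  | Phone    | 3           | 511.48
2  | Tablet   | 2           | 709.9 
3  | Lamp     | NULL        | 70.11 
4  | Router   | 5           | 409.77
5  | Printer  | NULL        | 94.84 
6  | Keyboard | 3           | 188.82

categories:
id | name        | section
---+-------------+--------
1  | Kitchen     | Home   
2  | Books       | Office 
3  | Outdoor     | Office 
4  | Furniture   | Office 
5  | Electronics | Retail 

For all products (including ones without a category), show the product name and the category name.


LEFT JOIN keeps every row from products (the left table); where category_id has no match in categories, the category columns become NULL. Walk through each product:
  - product 1 (Phone): category_id=3 -> matches Outdoor
  - product 2 (Tablet): category_id=2 -> matches Books
  - product 3 (Lamp): category_id=NULL, no match -> kept with NULL
  - product 4 (Router): category_id=5 -> matches Electronics
  - product 5 (Printer): category_id=NULL, no match -> kept with NULL
  - product 6 (Keyboard): category_id=3 -> matches Outdoor
All 6 rows appear; 2 have NULL category.

SQL:
SELECT a.name, b.name AS category
FROM products a
LEFT JOIN categories b ON a.category_id = b.id

Result:
name     | category   
---------+------------
Phone    | Outdoor    
Tablet   | Books      
Lamp     | NULL       
Router   | Electronics
Printer  | NULL       
Keyboard | Outdoor    


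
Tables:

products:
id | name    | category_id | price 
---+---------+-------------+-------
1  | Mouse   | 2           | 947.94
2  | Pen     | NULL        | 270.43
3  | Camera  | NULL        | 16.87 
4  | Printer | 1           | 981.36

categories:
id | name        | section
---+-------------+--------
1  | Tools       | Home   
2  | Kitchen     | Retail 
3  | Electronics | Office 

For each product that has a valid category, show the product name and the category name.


INNER JOIN keeps only products rows whose category_id matches an id in categories. Walk through each product:
  - product 1 (Mouse): category_id=2 -> matches Kitchen
  - product 2 (Pen): category_id=NULL, no match -> dropped
  - product 3 (Camera): category_id=NULL, no match -> dropped
  - product 4 (Printer): category_id=1 -> matches Tools
So 2 of 4 rows are dropped.

SQL:
SELECT a.name, b.name AS category
FROM products a
INNER JOIN categories b ON a.category_id = b.id

Result:
name    | category
--------+---------
Mouse   | Kitchen 
Printer | Tools   


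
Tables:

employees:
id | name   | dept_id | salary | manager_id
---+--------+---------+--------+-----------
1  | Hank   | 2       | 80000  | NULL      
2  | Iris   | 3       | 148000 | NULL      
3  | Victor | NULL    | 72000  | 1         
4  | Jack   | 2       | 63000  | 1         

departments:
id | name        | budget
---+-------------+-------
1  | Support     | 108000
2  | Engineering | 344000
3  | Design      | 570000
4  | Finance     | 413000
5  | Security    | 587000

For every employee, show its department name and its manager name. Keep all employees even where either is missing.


Two LEFT JOINs from the same base table employees: one to departments via dept_id, one to employees itself via manager_id. Both are LEFT so every employee is preserved.
Match against departments:
  - employee 1 (Hank): dept_id=2 -> matches Engineering
  - employee 2 (Iris): dept_id=3 -> matches Design
  - employee 3 (Victor): dept_id=NULL, no match -> kept with NULL
  - employee 4 (Jack): dept_id=2 -> matches Engineering
Match against employees (self):
  - employee 1 (Hank): manager_id=NULL -> NULL
  - employee 2 (Iris): manager_id=NULL -> NULL
  - employee 3 (Victor): manager_id=1 -> Hank
  - employee 4 (Jack): manager_id=1 -> Hank

SQL:
SELECT a.name, b.name AS department, c.name AS manager
FROM employees a
LEFT JOIN departments b ON a.dept_id = b.id
LEFT JOIN employees c ON a.manager_id = c.id

Result:
name   | department  | manager
-------+-------------+--------
Hank   | Engineering | NULL   
Iris   | Design      | NULL   
Victor | NULL        | Hank   
Jack   | Engineering | Hank   


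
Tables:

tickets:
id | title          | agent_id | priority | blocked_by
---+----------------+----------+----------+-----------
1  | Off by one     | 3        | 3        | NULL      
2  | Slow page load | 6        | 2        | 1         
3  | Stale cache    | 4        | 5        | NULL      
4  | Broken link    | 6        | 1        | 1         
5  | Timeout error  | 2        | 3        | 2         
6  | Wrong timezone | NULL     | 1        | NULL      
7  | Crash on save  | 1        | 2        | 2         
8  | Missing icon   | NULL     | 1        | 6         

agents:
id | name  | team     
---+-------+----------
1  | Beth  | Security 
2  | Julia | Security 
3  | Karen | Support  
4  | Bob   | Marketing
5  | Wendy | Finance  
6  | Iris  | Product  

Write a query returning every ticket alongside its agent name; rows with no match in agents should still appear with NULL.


LEFT JOIN keeps every row from tickets (the left table); where agent_id has no match in agents, the agent columns become NULL. Walk through each ticket:
  - ticket 1 (Off by one): agent_id=3 -> matches Karen
  - ticket 2 (Slow page load): agent_id=6 -> matches Iris
  - ticket 3 (Stale cache): agent_id=4 -> matches Bob
  - ticket 4 (Broken link): agent_id=6 -> matches Iris
  - ticket 5 (Timeout error): agent_id=2 -> matches Julia
  - ticket 6 (Wrong timezone): agent_id=NULL, no match -> kept with NULL
  - ticket 7 (Crash on save): agent_id=1 -> matches Beth
  - ticket 8 (Missing icon): agent_id=NULL, no match -> kept with NULL
All 8 rows appear; 2 have NULL agent.

SQL:
SELECT a.title, b.name AS agent
FROM tickets a
LEFT JOIN agents b ON a.agent_id = b.id

Result:
title          | agent
---------------+------
Off by one     | Karen
Slow page load | Iris 
Stale cache    | Bob  
Broken link    | Iris 
Timeout error  | Julia
Wrong timezone | NULL 
Crash on save  | Beth 
Missing icon   | NULL 


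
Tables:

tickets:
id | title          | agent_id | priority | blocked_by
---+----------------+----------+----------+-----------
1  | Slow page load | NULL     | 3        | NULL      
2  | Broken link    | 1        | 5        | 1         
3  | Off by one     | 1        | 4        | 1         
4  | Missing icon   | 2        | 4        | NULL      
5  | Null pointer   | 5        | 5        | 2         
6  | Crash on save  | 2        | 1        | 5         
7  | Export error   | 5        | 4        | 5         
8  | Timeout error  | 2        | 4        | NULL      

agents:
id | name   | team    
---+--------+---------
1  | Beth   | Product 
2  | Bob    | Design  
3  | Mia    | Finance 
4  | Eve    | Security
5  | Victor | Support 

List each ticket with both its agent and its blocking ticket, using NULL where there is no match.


Two LEFT JOINs from the same base table tickets: one to agents via agent_id, one to tickets itself via blocked_by. Both are LEFT so every ticket is preserved.
Match against agents:
  - ticket 1 (Slow page load): agent_id=NULL, no match -> kept with NULL
  - ticket 2 (Broken link): agent_id=1 -> matches Beth
  - ticket 3 (Off by one): agent_id=1 -> matches Beth
  - ticket 4 (Missing icon): agent_id=2 -> matches Bob
  - ticket 5 (Null pointer): agent_id=5 -> matches Victor
  - ticket 6 (Crash on save): agent_id=2 -> matches Bob
  - ticket 7 (Export error): agent_id=5 -> matches Victor
  - ticket 8 (Timeout error): agent_id=2 -> matches Bob
Match against tickets (self):
  - ticket 1 (Slow page load): blocked_by=NULL -> NULL
  - ticket 2 (Broken link): blocked_by=1 -> Slow page load
  - ticket 3 (Off by one): blocked_by=1 -> Slow page load
  - ticket 4 (Missing icon): blocked_by=NULL -> NULL
  - ticket 5 (Null pointer): blocked_by=2 -> Broken link
  - ticket 6 (Crash on save): blocked_by=5 -> Null pointer
  - ticket 7 (Export error): blocked_by=5 -> Null pointer
  - ticket 8 (Timeout error): blocked_by=NULL -> NULL

SQL:
SELECT a.title, b.name AS agent, c.title AS blocked_by
FROM tickets a
LEFT JOIN agents b ON a.agent_id = b.id
LEFT JOIN tickets c ON a.blocked_by = c.id

Result:
title          | agent  | blocked_by    
---------------+--------+---------------
Slow page load | NULL   | NULL          
Broken link    | Beth   | Slow page load
Off by one     | Beth   | Slow page load
Missing icon   | Bob    | NULL          
Null pointer   | Victor | Broken link   
Crash on save  | Bob    | Null pointer  
Export error   | Victor | Null pointer  
Timeout error  | Bob    | NULL          


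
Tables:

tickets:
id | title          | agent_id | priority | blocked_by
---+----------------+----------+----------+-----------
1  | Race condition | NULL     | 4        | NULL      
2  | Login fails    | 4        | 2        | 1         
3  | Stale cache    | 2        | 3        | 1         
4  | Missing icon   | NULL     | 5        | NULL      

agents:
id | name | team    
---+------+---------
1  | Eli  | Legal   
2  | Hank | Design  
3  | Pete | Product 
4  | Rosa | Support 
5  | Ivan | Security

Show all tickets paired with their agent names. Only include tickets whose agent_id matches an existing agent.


INNER JOIN keeps only tickets rows whose agent_id matches an id in agents. Walk through each ticket:
  - ticket 1 (Race condition): agent_id=NULL, no match -> dropped
  - ticket 2 (Login fails): agent_id=4 -> matches Rosa
  - ticket 3 (Stale cache): agent_id=2 -> matches Hank
  - ticket 4 (Missing icon): agent_id=NULL, no match -> dropped
So 2 of 4 rows are dropped.

SQL:
SELECT a.title, b.name AS agent
FROM tickets a
INNER JOIN agents b ON a.agent_id = b.id

Result:
title       | agent
------------+------
Login fails | Rosa 
Stale cache | Hank 


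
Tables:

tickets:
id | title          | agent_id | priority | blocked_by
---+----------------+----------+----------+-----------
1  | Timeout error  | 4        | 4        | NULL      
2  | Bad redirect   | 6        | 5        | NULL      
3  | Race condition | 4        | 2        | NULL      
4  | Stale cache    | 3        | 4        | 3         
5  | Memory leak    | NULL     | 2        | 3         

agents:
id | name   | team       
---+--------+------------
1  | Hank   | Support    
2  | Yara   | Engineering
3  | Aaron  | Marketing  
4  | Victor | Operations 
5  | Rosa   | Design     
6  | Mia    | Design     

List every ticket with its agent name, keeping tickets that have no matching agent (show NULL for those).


LEFT JOIN keeps every row from tickets (the left table); where agent_id has no match in agents, the agent columns become NULL. Walk through each ticket:
  - ticket 1 (Timeout error): agent_id=4 -> matches Victor
  - ticket 2 (Bad redirect): agent_id=6 -> matches Mia
  - ticket 3 (Race condition): agent_id=4 -> matches Victor
  - ticket 4 (Stale cache): agent_id=3 -> matches Aaron
  - ticket 5 (Memory leak): agent_id=NULL, no match -> kept with NULL
All 5 rows appear; 1 has NULL agent.

SQL:
SELECT a.title, b.name AS agent
FROM tickets a
LEFT JOIN agents b ON a.agent_id = b.id

Result:
title          | agent 
---------------+-------
Timeout error  | Victor
Bad redirect   | Mia   
Race condition | Victor
Stale cache    | Aaron 
Memory leak    | NULL  


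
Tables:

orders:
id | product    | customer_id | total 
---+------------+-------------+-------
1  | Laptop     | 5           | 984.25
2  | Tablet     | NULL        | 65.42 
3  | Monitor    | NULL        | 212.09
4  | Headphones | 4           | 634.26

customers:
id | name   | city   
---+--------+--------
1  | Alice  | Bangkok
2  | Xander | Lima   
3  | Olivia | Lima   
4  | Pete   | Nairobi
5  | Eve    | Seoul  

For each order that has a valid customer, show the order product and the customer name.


INNER JOIN keeps only orders rows whose customer_id matches an id in customers. Walk through each order:
  - order 1 (Laptop): customer_id=5 -> matches Eve
  - order 2 (Tablet): customer_id=NULL, no match -> dropped
  - order 3 (Monitor): customer_id=NULL, no match -> dropped
  - order 4 (Headphones): customer_id=4 -> matches Pete
So 2 of 4 rows are dropped.

SQL:
SELECT a.product, b.name AS customer
FROM orders a
INNER JOIN customers b ON a.customer_id = b.id

Result:
product    | customer
-----------+---------
Laptop     | Eve     
Headphones | Pete    


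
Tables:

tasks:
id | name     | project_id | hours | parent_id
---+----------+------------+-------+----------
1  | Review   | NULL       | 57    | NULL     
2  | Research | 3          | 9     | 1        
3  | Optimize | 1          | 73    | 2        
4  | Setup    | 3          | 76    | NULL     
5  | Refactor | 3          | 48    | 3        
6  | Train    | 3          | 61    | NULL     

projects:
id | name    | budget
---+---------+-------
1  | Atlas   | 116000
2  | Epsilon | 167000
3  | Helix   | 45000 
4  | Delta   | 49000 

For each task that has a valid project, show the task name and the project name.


INNER JOIN keeps only tasks rows whose project_id matches an id in projects. Walk through each task:
  - task 1 (Review): project_id=NULL, no match -> dropped
  - task 2 (Research): project_id=3 -> matches Helix
  - task 3 (Optimize): project_id=1 -> matches Atlas
  - task 4 (Setup): project_id=3 -> matches Helix
  - task 5 (Refactor): project_id=3 -> matches Helix
  - task 6 (Train): project_id=3 -> matches Helix
So 1 of 6 rows is dropped.

SQL:
SELECT a.name, b.name AS project
FROM tasks a
INNER JOIN projects b ON a.project_id = b.id

Result:
name     | project
---------+--------
Research | Helix  
Optimize | Atlas  
Setup    | Helix  
Refactor | Helix  
Train    | Helix  


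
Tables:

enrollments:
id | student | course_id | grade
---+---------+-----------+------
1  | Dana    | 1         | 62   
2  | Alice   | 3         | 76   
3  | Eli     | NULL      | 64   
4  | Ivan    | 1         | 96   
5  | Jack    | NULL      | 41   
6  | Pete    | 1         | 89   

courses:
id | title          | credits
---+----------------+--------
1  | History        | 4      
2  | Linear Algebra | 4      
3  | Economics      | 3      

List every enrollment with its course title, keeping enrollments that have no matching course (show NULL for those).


LEFT JOIN keeps every row from enrollments (the left table); where course_id has no match in courses, the course columns become NULL. Walk through each enrollment:
  - enrollment 1 (Dana): course_id=1 -> matches History
  - enrollment 2 (Alice): course_id=3 -> matches Economics
  - enrollment 3 (Eli): course_id=NULL, no match -> kept with NULL
  - enrollment 4 (Ivan): course_id=1 -> matches History
  - enrollment 5 (Jack): course_id=NULL, no match -> kept with NULL
  - enrollment 6 (Pete): course_id=1 -> matches History
All 6 rows appear; 2 have NULL course.

SQL:
SELECT a.student, b.title AS course
FROM enrollments a
LEFT JOIN courses b ON a.course_id = b.id

Result:
student | course   
--------+----------
Dana    | History  
Alice   | Economics
Eli     | NULL     
Ivan    | History  
Jack    | NULL     
Pete    | History  


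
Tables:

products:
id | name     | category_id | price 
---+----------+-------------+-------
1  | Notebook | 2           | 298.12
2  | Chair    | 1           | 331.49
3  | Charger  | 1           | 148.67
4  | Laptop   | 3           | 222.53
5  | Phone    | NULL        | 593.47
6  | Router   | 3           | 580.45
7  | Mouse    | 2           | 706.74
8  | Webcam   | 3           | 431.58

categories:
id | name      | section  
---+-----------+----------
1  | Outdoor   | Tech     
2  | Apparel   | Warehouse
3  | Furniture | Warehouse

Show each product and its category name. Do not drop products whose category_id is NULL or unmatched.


LEFT JOIN keeps every row from products (the left table); where category_id has no match in categories, the category columns become NULL. Walk through each product:
  - product 1 (Notebook): category_id=2 -> matches Apparel
  - product 2 (Chair): category_id=1 -> matches Outdoor
  - product 3 (Charger): category_id=1 -> matches Outdoor
  - product 4 (Laptop): category_id=3 -> matches Furniture
  - product 5 (Phone): category_id=NULL, no match -> kept with NULL
  - product 6 (Router): category_id=3 -> matches Furniture
  - product 7 (Mouse): category_id=2 -> matches Apparel
  - product 8 (Webcam): category_id=3 -> matches Furniture
All 8 rows appear; 1 has NULL category.

SQL:
SELECT a.name, b.name AS category
FROM products a
LEFT JOIN categories b ON a.category_id = b.id

Result:
name     | category 
---------+----------
Notebook | Apparel  
Chair    | Outdoor  
Charger  | Outdoor  
Laptop   | Furniture
Phone    | NULL     
Router   | Furniture
Mouse    | Apparel  
Webcam   | Furniture


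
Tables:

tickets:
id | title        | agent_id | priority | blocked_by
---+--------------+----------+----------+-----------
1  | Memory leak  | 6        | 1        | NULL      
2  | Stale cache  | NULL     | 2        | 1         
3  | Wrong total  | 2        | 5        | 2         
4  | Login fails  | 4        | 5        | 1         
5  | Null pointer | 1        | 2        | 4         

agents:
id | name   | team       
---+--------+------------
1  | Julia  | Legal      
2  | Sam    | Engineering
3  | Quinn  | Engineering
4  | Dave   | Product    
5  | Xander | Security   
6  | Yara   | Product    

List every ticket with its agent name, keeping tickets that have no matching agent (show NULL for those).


LEFT JOIN keeps every row from tickets (the left table); where agent_id has no match in agents, the agent columns become NULL. Walk through each ticket:
  - ticket 1 (Memory leak): agent_id=6 -> matches Yara
  - ticket 2 (Stale cache): agent_id=NULL, no match -> kept with NULL
  - ticket 3 (Wrong total): agent_id=2 -> matches Sam
  - ticket 4 (Login fails): agent_id=4 -> matches Dave
  - ticket 5 (Null pointer): agent_id=1 -> matches Julia
All 5 rows appear; 1 has NULL agent.

SQL:
SELECT a.title, b.name AS agent
FROM tickets a
LEFT JOIN agents b ON a.agent_id = b.id

Result:
title        | agent
-------------+------
Memory leak  | Yara 
Stale cache  | NULL 
Wrong total  | Sam  
Login fails  | Dave 
Null pointer | Julia


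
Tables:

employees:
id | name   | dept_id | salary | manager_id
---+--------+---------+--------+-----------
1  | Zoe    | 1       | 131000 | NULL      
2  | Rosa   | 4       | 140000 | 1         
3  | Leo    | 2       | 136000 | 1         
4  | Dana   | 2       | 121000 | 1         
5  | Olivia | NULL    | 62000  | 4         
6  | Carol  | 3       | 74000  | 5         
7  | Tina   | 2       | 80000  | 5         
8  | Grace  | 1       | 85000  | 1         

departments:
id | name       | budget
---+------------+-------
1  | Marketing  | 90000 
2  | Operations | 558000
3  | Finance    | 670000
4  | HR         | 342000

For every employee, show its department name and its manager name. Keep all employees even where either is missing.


Two LEFT JOINs from the same base table employees: one to departments via dept_id, one to employees itself via manager_id. Both are LEFT so every employee is preserved.
Match against departments:
  - employee 1 (Zoe): dept_id=1 -> matches Marketing
  - employee 2 (Rosa): dept_id=4 -> matches HR
  - employee 3 (Leo): dept_id=2 -> matches Operations
  - employee 4 (Dana): dept_id=2 -> matches Operations
  - employee 5 (Olivia): dept_id=NULL, no match -> kept with NULL
  - employee 6 (Carol): dept_id=3 -> matches Finance
  - employee 7 (Tina): dept_id=2 -> matches Operations
  - employee 8 (Grace): dept_id=1 -> matches Marketing
Match against employees (self):
  - employee 1 (Zoe): manager_id=NULL -> NULL
  - employee 2 (Rosa): manager_id=1 -> Zoe
  - employee 3 (Leo): manager_id=1 -> Zoe
  - employee 4 (Dana): manager_id=1 -> Zoe
  - employee 5 (Olivia): manager_id=4 -> Dana
  - employee 6 (Carol): manager_id=5 -> Olivia
  - employee 7 (Tina): manager_id=5 -> Olivia
  - employee 8 (Grace): manager_id=1 -> Zoe

SQL:
SELECT a.name, b.name AS department, c.name AS manager
FROM employees a
LEFT JOIN departments b ON a.dept_id = b.id
LEFT JOIN employees c ON a.manager_id = c.id

Result:
name   | department | manager
-------+------------+--------
Zoe    | Marketing  | NULL   
Rosa   | HR         | Zoe    
Leo    | Operations | Zoe    
Dana   | Operations | Zoe    
Olivia | NULL       | Dana   
Carol  | Finance    | Olivia 
Tina   | Operations | Olivia 
Grace  | Marketing  | Zoe    


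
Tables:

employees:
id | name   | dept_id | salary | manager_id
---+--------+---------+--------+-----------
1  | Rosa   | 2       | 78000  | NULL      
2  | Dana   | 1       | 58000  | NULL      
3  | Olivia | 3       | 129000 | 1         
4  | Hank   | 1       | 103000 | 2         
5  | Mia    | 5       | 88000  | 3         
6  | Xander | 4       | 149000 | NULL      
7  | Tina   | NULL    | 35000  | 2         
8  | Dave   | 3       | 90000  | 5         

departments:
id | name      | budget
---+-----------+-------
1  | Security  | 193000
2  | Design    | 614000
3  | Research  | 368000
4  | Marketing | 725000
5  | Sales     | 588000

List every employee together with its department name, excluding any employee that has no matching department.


INNER JOIN keeps only employees rows whose dept_id matches an id in departments. Walk through each employee:
  - employee 1 (Rosa): dept_id=2 -> matches Design
  - employee 2 (Dana): dept_id=1 -> matches Security
  - employee 3 (Olivia): dept_id=3 -> matches Research
  - employee 4 (Hank): dept_id=1 -> matches Security
  - employee 5 (Mia): dept_id=5 -> matches Sales
  - employee 6 (Xander): dept_id=4 -> matches Marketing
  - employee 7 (Tina): dept_id=NULL, no match -> dropped
  - employee 8 (Dave): dept_id=3 -> matches Research
So 1 of 8 rows is dropped.

SQL:
SELECT a.name, b.name AS department
FROM employees a
INNER JOIN departments b ON a.dept_id = b.id

Result:
name   | department
-------+-----------
Rosa   | Design    
Dana   | Security  
Olivia | Research  
Hank   | Security  
Mia    | Sales     
Xander | Marketing 
Dave   | Research  


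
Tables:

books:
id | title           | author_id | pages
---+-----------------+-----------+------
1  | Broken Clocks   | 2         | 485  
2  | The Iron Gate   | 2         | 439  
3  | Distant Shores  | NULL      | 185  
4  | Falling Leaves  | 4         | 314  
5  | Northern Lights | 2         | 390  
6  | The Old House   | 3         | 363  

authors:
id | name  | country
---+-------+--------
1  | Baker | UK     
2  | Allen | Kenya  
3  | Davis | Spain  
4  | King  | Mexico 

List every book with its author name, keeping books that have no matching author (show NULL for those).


LEFT JOIN keeps every row from books (the left table); where author_id has no match in authors, the author columns become NULL. Walk through each book:
  - book 1 (Broken Clocks): author_id=2 -> matches Allen
  - book 2 (The Iron Gate): author_id=2 -> matches Allen
  - book 3 (Distant Shores): author_id=NULL, no match -> kept with NULL
  - book 4 (Falling Leaves): author_id=4 -> matches King
  - book 5 (Northern Lights): author_id=2 -> matches Allen
  - book 6 (The Old House): author_id=3 -> matches Davis
All 6 rows appear; 1 has NULL author.

SQL:
SELECT a.title, b.name AS author
FROM books a
LEFT JOIN authors b ON a.author_id = b.id

Result:
title           | author
----------------+-------
Broken Clocks   | Allen 
The Iron Gate   | Allen 
Distant Shores  | NULL  
Falling Leaves  | King  
Northern Lights | Allen 
The Old House   | Davis 


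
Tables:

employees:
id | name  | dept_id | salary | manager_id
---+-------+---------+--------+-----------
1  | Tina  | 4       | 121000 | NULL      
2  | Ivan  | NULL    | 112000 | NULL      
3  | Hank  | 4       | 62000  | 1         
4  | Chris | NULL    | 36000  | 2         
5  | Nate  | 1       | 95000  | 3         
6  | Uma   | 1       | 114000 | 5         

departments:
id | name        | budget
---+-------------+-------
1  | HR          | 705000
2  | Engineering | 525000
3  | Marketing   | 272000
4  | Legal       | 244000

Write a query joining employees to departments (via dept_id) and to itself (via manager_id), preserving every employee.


Two LEFT JOINs from the same base table employees: one to departments via dept_id, one to employees itself via manager_id. Both are LEFT so every employee is preserved.
Match against departments:
  - employee 1 (Tina): dept_id=4 -> matches Legal
  - employee 2 (Ivan): dept_id=NULL, no match -> kept with NULL
  - employee 3 (Hank): dept_id=4 -> matches Legal
  - employee 4 (Chris): dept_id=NULL, no match -> kept with NULL
  - employee 5 (Nate): dept_id=1 -> matches HR
  - employee 6 (Uma): dept_id=1 -> matches HR
Match against employees (self):
  - employee 1 (Tina): manager_id=NULL -> NULL
  - employee 2 (Ivan): manager_id=NULL -> NULL
  - employee 3 (Hank): manager_id=1 -> Tina
  - employee 4 (Chris): manager_id=2 -> Ivan
  - employee 5 (Nate): manager_id=3 -> Hank
  - employee 6 (Uma): manager_id=5 -> Nate

SQL:
SELECT a.name, b.name AS department, c.name AS manager
FROM employees a
LEFT JOIN departments b ON a.dept_id = b.id
LEFT JOIN employees c ON a.manager_id = c.id

Result:
name  | department | manager
------+------------+--------
Tina  | Legal      | NULL   
Ivan  | NULL       | NULL   
Hank  | Legal      | Tina   
Chris | NULL       | Ivan   
Nate  | HR         | Hank   
Uma   | HR         | Nate   


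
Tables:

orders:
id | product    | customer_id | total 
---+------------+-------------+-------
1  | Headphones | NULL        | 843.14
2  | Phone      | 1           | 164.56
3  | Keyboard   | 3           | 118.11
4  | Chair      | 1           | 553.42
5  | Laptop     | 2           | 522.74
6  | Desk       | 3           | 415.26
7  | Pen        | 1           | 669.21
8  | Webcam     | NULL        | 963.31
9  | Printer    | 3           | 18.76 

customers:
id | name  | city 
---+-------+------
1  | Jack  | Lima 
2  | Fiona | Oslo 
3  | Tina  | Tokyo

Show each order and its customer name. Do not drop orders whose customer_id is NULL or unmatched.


LEFT JOIN keeps every row from orders (the left table); where customer_id has no match in customers, the customer columns become NULL. Walk through each order:
  - order 1 (Headphones): customer_id=NULL, no match -> kept with NULL
  - order 2 (Phone): customer_id=1 -> matches Jack
  - order 3 (Keyboard): customer_id=3 -> matches Tina
  - order 4 (Chair): customer_id=1 -> matches Jack
  - order 5 (Laptop): customer_id=2 -> matches Fiona
  - order 6 (Desk): customer_id=3 -> matches Tina
  - order 7 (Pen): customer_id=1 -> matches Jack
  - order 8 (Webcam): customer_id=NULL, no match -> kept with NULL
  - order 9 (Printer): customer_id=3 -> matches Tina
All 9 rows appear; 2 have NULL customer.

SQL:
SELECT a.product, b.name AS customer
FROM orders a
LEFT JOIN customers b ON a.customer_id = b.id

Result:
product    | customer
-----------+---------
Headphones | NULL    
Phone      | Jack    
Keyboard   | Tina    
Chair      | Jack    
Laptop     | Fiona   
Desk       | Tina    
Pen        | Jack    
Webcam     | NULL    
Printer    | Tina    


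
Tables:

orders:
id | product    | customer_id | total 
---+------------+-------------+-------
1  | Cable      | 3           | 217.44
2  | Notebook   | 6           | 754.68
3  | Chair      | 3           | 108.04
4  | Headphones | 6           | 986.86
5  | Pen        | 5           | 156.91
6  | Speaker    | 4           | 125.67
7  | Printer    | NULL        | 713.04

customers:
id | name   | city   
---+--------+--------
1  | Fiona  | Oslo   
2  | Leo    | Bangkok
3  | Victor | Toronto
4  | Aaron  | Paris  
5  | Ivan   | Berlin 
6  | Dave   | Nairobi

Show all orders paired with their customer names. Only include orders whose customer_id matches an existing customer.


INNER JOIN keeps only orders rows whose customer_id matches an id in customers. Walk through each order:
  - order 1 (Cable): customer_id=3 -> matches Victor
  - order 2 (Notebook): customer_id=6 -> matches Dave
  - order 3 (Chair): customer_id=3 -> matches Victor
  - order 4 (Headphones): customer_id=6 -> matches Dave
  - order 5 (Pen): customer_id=5 -> matches Ivan
  - order 6 (Speaker): customer_id=4 -> matches Aaron
  - order 7 (Printer): customer_id=NULL, no match -> dropped
So 1 of 7 rows is dropped.

SQL:
SELECT a.product, b.name AS customer
FROM orders a
INNER JOIN customers b ON a.customer_id = b.id

Result:
product    | customer
-----------+---------
Cable      | Victor  
Notebook   | Dave    
Chair      | Victor  
Headphones | Dave    
Pen        | Ivan    
Speaker    | Aaron   


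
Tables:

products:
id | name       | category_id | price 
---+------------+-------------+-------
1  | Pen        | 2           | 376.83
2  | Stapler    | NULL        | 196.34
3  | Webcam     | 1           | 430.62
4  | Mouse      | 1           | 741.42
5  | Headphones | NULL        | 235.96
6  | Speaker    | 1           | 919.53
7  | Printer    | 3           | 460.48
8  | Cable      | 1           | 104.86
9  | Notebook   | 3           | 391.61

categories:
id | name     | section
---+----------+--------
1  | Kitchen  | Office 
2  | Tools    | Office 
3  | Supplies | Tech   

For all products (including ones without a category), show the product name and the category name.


LEFT JOIN keeps every row from products (the left table); where category_id has no match in categories, the category columns become NULL. Walk through each product:
  - product 1 (Pen): category_id=2 -> matches Tools
  - product 2 (Stapler): category_id=NULL, no match -> kept with NULL
  - product 3 (Webcam): category_id=1 -> matches Kitchen
  - product 4 (Mouse): category_id=1 -> matches Kitchen
  - product 5 (Headphones): category_id=NULL, no match -> kept with NULL
  - product 6 (Speaker): category_id=1 -> matches Kitchen
  - product 7 (Printer): category_id=3 -> matches Supplies
  - product 8 (Cable): category_id=1 -> matches Kitchen
  - product 9 (Notebook): category_id=3 -> matches Supplies
All 9 rows appear; 2 have NULL category.

SQL:
SELECT a.name, b.name AS category
FROM products a
LEFT JOIN categories b ON a.category_id = b.id

Result:
name       | category
-----------+---------
Pen        | Tools   
Stapler    | NULL    
Webcam     | Kitchen 
Mouse      | Kitchen 
Headphones | NULL    
Speaker    | Kitchen 
Printer    | Supplies
Cable      | Kitchen 
Notebook   | Supplies
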